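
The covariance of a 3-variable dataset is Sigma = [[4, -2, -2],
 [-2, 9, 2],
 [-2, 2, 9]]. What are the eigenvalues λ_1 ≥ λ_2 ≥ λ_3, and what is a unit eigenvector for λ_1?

Step 1 — characteristic polynomial p(λ) = det(λI - Sigma) = λ³ - tr·λ² + c_1·λ - det, where tr = trace, c_1 = sum of the principal 2×2 minors, det = det(Sigma):
  tr = 4 + 9 + 9 = 22,
  c_1 = (4·9 - (-2)²) + (4·9 - (-2)²) + (9·9 - (2)²) = 32 + 32 + 77 = 141,
  det = 4·(9·9 - (2)²) - (-2)·((-2)·9 - (2)·(-2)) + (-2)·((-2)·(2) - 9·(-2)) = 4·(77) - (-2)·(-14) + (-2)·(14) = 252.
  So p(λ) = λ³ - 22λ² + 141λ - 252.
Step 2 — look for an integer root (rational root theorem: any rational root is an integer divisor of 252). Testing λ = 3:
  p(3) = 27 - 198 + 423 - 252 = 0  ✓
  Dividing out (λ - 3): p(λ) = (λ - 3)(λ² - 19λ + 84).
Step 3 — remaining eigenvalues from the quadratic λ² - 19λ + 84 = 0:
  Δ = 19² - 4·84 = 361 - 336 = 25,  λ = (19 ± √25)/2 = (19 ± 5)/2 = 12 or 7.
  Sorted: λ_1 = 12,  λ_2 = 7,  λ_3 = 3  (check: sum = 22 = tr ✓).

Step 4 — unit eigenvector for λ_1 = 12: v spans the null space of (Sigma - λ_1 I), whose rows are
  r_1 = (-8, -2, -2),  r_2 = (-2, -3, 2),  r_3 = (-2, 2, -3).
  v is orthogonal to every row, so take v ∝ r_1 × r_2 = ((-2)·(2) - (-2)·(-3), (-2)·(-2) - (-8)·(2), (-8)·(-3) - (-2)·(-2)) = (-10, 20, 20).
  Rescale (divide by 10; multiply by -1 so the first nonzero entry is positive): u = (1, -2, -2).
  ||u|| = √((1)² + (-2)² + (-2)²) = √(9) = 3,  v_1 = u/||u|| ≈ (0.3333, -0.6667, -0.6667) (||v_1|| = 1).

λ_1 = 12,  λ_2 = 7,  λ_3 = 3;  v_1 ≈ (0.3333, -0.6667, -0.6667)


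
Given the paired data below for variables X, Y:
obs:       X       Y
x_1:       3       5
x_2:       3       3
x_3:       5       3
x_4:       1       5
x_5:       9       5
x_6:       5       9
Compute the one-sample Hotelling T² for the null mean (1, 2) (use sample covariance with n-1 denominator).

Step 1 — sample mean vector:
  mean(X) = (3 + 3 + 5 + 1 + 9 + 5) / 6 = 26/6 = 4.3333
  mean(Y) = (5 + 3 + 3 + 5 + 5 + 9) / 6 = 30/6 = 5
  x̄ = (4.3333, 5),  deviation x̄ - mu_0 = (4.3333, 5) - (1, 2) = (3.3333, 3).

Step 2 — sample covariance matrix, S[i,j] = (1/(n-1)) · Σ_k (x_{k,i} - mean_i) · (x_{k,j} - mean_j), divisor n-1 = 5:
  S[X,X] = ((-1.3333)·(-1.3333) + (-1.3333)·(-1.3333) + (0.6667)·(0.6667) + (-3.3333)·(-3.3333) + (4.6667)·(4.6667) + (0.6667)·(0.6667)) / 5 = 37.3333/5 = 7.4667
  S[X,Y] = ((-1.3333)·(0) + (-1.3333)·(-2) + (0.6667)·(-2) + (-3.3333)·(0) + (4.6667)·(0) + (0.6667)·(4)) / 5 = 4/5 = 0.8
  S[Y,Y] = ((0)·(0) + (-2)·(-2) + (-2)·(-2) + (0)·(0) + (0)·(0) + (4)·(4)) / 5 = 24/5 = 4.8
  S = [[7.4667, 0.8],
 [0.8, 4.8]].

Step 3 — invert S. det(S) = 7.4667·4.8 - (0.8)² = 35.2.
  S^{-1} = (1/det) · [[d, -b], [-b, a]] = [[0.1364, -0.0227],
 [-0.0227, 0.2121]].

Step 4 — quadratic form (x̄ - mu_0)^T · S^{-1} · (x̄ - mu_0):
  S^{-1} · (x̄ - mu_0) = (0.3864, 0.5606),
  (x̄ - mu_0)^T · [...] = (3.3333)·(0.3864) + (3)·(0.5606) = 2.9697.

Step 5 — scale by n: T² = 6 · 2.9697 = 17.8182.

T² ≈ 17.8182


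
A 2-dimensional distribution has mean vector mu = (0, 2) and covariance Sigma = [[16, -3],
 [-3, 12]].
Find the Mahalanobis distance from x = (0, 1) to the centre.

Step 1 — centre the observation: (x - mu) = (0, -1).

Step 2 — invert Sigma. det(Sigma) = 16·12 - (-3)² = 183.
  Sigma^{-1} = (1/det) · [[d, -b], [-b, a]] = [[0.0656, 0.0164],
 [0.0164, 0.0874]].

Step 3 — form the quadratic (x - mu)^T · Sigma^{-1} · (x - mu):
  Sigma^{-1} · (x - mu) = (-0.0164, -0.0874).
  (x - mu)^T · [Sigma^{-1} · (x - mu)] = (0)·(-0.0164) + (-1)·(-0.0874) = 0.0874.

Step 4 — take square root: d = √(0.0874) ≈ 0.2957.

d(x, mu) = √(0.0874) ≈ 0.2957


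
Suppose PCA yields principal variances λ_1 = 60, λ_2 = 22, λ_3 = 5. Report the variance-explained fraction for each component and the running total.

Step 1 — total variance = trace(Sigma) = Σ λ_i = 60 + 22 + 5 = 87.

Step 2 — fraction explained by component i = λ_i / Σ λ:
  PC1: 60/87 = 0.6897
  PC2: 22/87 = 0.2529
  PC3: 5/87 = 0.0575

Step 3 — cumulative fraction after k components = (λ_1 + ... + λ_k) / Σ λ:
  k = 1: 60/87 = 0.6897
  k = 2: (60 + 22)/87 = 82/87 = 0.9425
  k = 3: (60 + 22 + 5)/87 = 87/87 = 1

Summary (fraction, with percent):

explained: PC1 0.6897 (68.97%), PC2 0.2529 (25.29%), PC3 0.0575 (5.75%);  cumulative: 0.6897, 0.9425, 1


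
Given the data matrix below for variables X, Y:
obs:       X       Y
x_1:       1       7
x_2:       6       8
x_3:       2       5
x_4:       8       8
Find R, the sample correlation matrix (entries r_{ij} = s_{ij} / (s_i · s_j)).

Step 1 — column means:
  mean(X) = (1 + 6 + 2 + 8) / 4 = 17/4 = 4.25
  mean(Y) = (7 + 8 + 5 + 8) / 4 = 28/4 = 7

Step 2 — sample variances and covariances s[i,j] = (1/(n-1)) · Σ_k (x_{k,i} - mean_i) · (x_{k,j} - mean_j), with n-1 = 3:
  s[X,X] = ((-3.25)·(-3.25) + (1.75)·(1.75) + (-2.25)·(-2.25) + (3.75)·(3.75)) / 3 = 32.75/3 = 10.9167
  s[X,Y] = ((-3.25)·(0) + (1.75)·(1) + (-2.25)·(-2) + (3.75)·(1)) / 3 = 10/3 = 3.3333
  s[Y,Y] = ((0)·(0) + (1)·(1) + (-2)·(-2) + (1)·(1)) / 3 = 6/3 = 2
  Sample standard deviations s_i = √(s[i,i]):
  s(X) = √(10.9167) = 3.304
  s(Y) = √(2) = 1.4142

Step 3 — r_{ij} = s_{ij} / (s_i · s_j):
  r[X,X] = 1 (diagonal).
  r[X,Y] = 3.3333 / (3.304 · 1.4142) = 3.3333 / 4.6726 = 0.7134
  r[Y,Y] = 1 (diagonal).

R is symmetric with unit diagonal. Assembling:

R = [[1, 0.7134],
 [0.7134, 1]]


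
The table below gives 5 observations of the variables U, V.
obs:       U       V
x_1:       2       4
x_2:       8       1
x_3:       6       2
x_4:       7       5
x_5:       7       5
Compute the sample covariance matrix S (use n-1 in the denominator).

Step 1 — column means:
  mean(U) = (2 + 8 + 6 + 7 + 7) / 5 = 30/5 = 6
  mean(V) = (4 + 1 + 2 + 5 + 5) / 5 = 17/5 = 3.4

Step 2 — sample covariance S[i,j] = (1/(n-1)) · Σ_k (x_{k,i} - mean_i) · (x_{k,j} - mean_j), with n-1 = 4.
  S[U,U] = ((-4)·(-4) + (2)·(2) + (0)·(0) + (1)·(1) + (1)·(1)) / 4 = 22/4 = 5.5
  S[U,V] = ((-4)·(0.6) + (2)·(-2.4) + (0)·(-1.4) + (1)·(1.6) + (1)·(1.6)) / 4 = -4/4 = -1
  S[V,V] = ((0.6)·(0.6) + (-2.4)·(-2.4) + (-1.4)·(-1.4) + (1.6)·(1.6) + (1.6)·(1.6)) / 4 = 13.2/4 = 3.3

S is symmetric (S[j,i] = S[i,j]). Assembling:

S = [[5.5, -1],
 [-1, 3.3]]


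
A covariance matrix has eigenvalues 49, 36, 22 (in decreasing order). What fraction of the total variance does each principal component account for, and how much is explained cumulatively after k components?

Step 1 — total variance = trace(Sigma) = Σ λ_i = 49 + 36 + 22 = 107.

Step 2 — fraction explained by component i = λ_i / Σ λ:
  PC1: 49/107 = 0.4579
  PC2: 36/107 = 0.3364
  PC3: 22/107 = 0.2056

Step 3 — cumulative fraction after k components = (λ_1 + ... + λ_k) / Σ λ:
  k = 1: 49/107 = 0.4579
  k = 2: (49 + 36)/107 = 85/107 = 0.7944
  k = 3: (49 + 36 + 22)/107 = 107/107 = 1

Summary (fraction, with percent):

explained: PC1 0.4579 (45.79%), PC2 0.3364 (33.64%), PC3 0.2056 (20.56%);  cumulative: 0.4579, 0.7944, 1


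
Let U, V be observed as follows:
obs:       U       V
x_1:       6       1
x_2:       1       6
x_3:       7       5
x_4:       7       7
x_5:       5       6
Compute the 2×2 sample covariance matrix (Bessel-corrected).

Step 1 — column means:
  mean(U) = (6 + 1 + 7 + 7 + 5) / 5 = 26/5 = 5.2
  mean(V) = (1 + 6 + 5 + 7 + 6) / 5 = 25/5 = 5

Step 2 — sample covariance S[i,j] = (1/(n-1)) · Σ_k (x_{k,i} - mean_i) · (x_{k,j} - mean_j), with n-1 = 4.
  S[U,U] = ((0.8)·(0.8) + (-4.2)·(-4.2) + (1.8)·(1.8) + (1.8)·(1.8) + (-0.2)·(-0.2)) / 4 = 24.8/4 = 6.2
  S[U,V] = ((0.8)·(-4) + (-4.2)·(1) + (1.8)·(0) + (1.8)·(2) + (-0.2)·(1)) / 4 = -4/4 = -1
  S[V,V] = ((-4)·(-4) + (1)·(1) + (0)·(0) + (2)·(2) + (1)·(1)) / 4 = 22/4 = 5.5

S is symmetric (S[j,i] = S[i,j]). Assembling:

S = [[6.2, -1],
 [-1, 5.5]]


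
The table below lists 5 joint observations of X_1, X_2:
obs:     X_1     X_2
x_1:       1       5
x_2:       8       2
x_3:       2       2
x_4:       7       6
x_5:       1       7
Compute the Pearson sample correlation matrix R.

Step 1 — column means:
  mean(X_1) = (1 + 8 + 2 + 7 + 1) / 5 = 19/5 = 3.8
  mean(X_2) = (5 + 2 + 2 + 6 + 7) / 5 = 22/5 = 4.4

Step 2 — sample variances and covariances s[i,j] = (1/(n-1)) · Σ_k (x_{k,i} - mean_i) · (x_{k,j} - mean_j), with n-1 = 4:
  s[X_1,X_1] = ((-2.8)·(-2.8) + (4.2)·(4.2) + (-1.8)·(-1.8) + (3.2)·(3.2) + (-2.8)·(-2.8)) / 4 = 46.8/4 = 11.7
  s[X_1,X_2] = ((-2.8)·(0.6) + (4.2)·(-2.4) + (-1.8)·(-2.4) + (3.2)·(1.6) + (-2.8)·(2.6)) / 4 = -9.6/4 = -2.4
  s[X_2,X_2] = ((0.6)·(0.6) + (-2.4)·(-2.4) + (-2.4)·(-2.4) + (1.6)·(1.6) + (2.6)·(2.6)) / 4 = 21.2/4 = 5.3
  Sample standard deviations s_i = √(s[i,i]):
  s(X_1) = √(11.7) = 3.4205
  s(X_2) = √(5.3) = 2.3022

Step 3 — r_{ij} = s_{ij} / (s_i · s_j):
  r[X_1,X_1] = 1 (diagonal).
  r[X_1,X_2] = -2.4 / (3.4205 · 2.3022) = -2.4 / 7.8746 = -0.3048
  r[X_2,X_2] = 1 (diagonal).

R is symmetric with unit diagonal. Assembling:

R = [[1, -0.3048],
 [-0.3048, 1]]


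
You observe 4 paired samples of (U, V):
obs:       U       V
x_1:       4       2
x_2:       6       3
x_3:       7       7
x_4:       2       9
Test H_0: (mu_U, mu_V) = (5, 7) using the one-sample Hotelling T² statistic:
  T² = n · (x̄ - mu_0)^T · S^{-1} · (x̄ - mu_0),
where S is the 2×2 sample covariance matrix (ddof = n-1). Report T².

Step 1 — sample mean vector:
  mean(U) = (4 + 6 + 7 + 2) / 4 = 19/4 = 4.75
  mean(V) = (2 + 3 + 7 + 9) / 4 = 21/4 = 5.25
  x̄ = (4.75, 5.25),  deviation x̄ - mu_0 = (4.75, 5.25) - (5, 7) = (-0.25, -1.75).

Step 2 — sample covariance matrix, S[i,j] = (1/(n-1)) · Σ_k (x_{k,i} - mean_i) · (x_{k,j} - mean_j), divisor n-1 = 3:
  S[U,U] = ((-0.75)·(-0.75) + (1.25)·(1.25) + (2.25)·(2.25) + (-2.75)·(-2.75)) / 3 = 14.75/3 = 4.9167
  S[U,V] = ((-0.75)·(-3.25) + (1.25)·(-2.25) + (2.25)·(1.75) + (-2.75)·(3.75)) / 3 = -6.75/3 = -2.25
  S[V,V] = ((-3.25)·(-3.25) + (-2.25)·(-2.25) + (1.75)·(1.75) + (3.75)·(3.75)) / 3 = 32.75/3 = 10.9167
  S = [[4.9167, -2.25],
 [-2.25, 10.9167]].

Step 3 — invert S. det(S) = 4.9167·10.9167 - (-2.25)² = 48.6111.
  S^{-1} = (1/det) · [[d, -b], [-b, a]] = [[0.2246, 0.0463],
 [0.0463, 0.1011]].

Step 4 — quadratic form (x̄ - mu_0)^T · S^{-1} · (x̄ - mu_0):
  S^{-1} · (x̄ - mu_0) = (-0.1371, -0.1886),
  (x̄ - mu_0)^T · [...] = (-0.25)·(-0.1371) + (-1.75)·(-0.1886) = 0.3643.

Step 5 — scale by n: T² = 4 · 0.3643 = 1.4571.

T² ≈ 1.4571


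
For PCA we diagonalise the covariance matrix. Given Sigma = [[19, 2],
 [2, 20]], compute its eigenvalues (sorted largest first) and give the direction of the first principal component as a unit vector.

Step 1 — characteristic polynomial of 2×2 Sigma:
  det(Sigma - λI) = λ² - trace · λ + det = 0.
  trace = 19 + 20 = 39, det = 19·20 - (2)² = 376.
Step 2 — discriminant:
  Δ = trace² - 4·det = 1521 - 1504 = 17.
Step 3 — eigenvalues:
  λ = (trace ± √Δ)/2 = (39 ± 4.1231)/2,
  λ_1 = 21.5616,  λ_2 = 17.4384.

Step 4 — unit eigenvector for λ_1: solve (Sigma - λ_1 I)v = 0. First row:
  (19 - 21.5616)·v_x + (2)·v_y = 0, i.e. (-2.5616)·v_x + (2)·v_y = 0,
  so v ∝ (b, λ_1 - a) = (2, 2.5616) = u.
  ||u|| = √((2)² + (2.5616)²) = √(10.5616) ≈ 3.2499,
  v_1 = u/||u|| ≈ (0.6154, 0.7882) (||v_1|| = 1).

λ_1 = 21.5616,  λ_2 = 17.4384;  v_1 ≈ (0.6154, 0.7882)


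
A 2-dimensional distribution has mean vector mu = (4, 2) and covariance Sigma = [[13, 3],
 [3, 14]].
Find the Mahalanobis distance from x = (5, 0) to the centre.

Step 1 — centre the observation: (x - mu) = (1, -2).

Step 2 — invert Sigma. det(Sigma) = 13·14 - (3)² = 173.
  Sigma^{-1} = (1/det) · [[d, -b], [-b, a]] = [[0.0809, -0.0173],
 [-0.0173, 0.0751]].

Step 3 — form the quadratic (x - mu)^T · Sigma^{-1} · (x - mu):
  Sigma^{-1} · (x - mu) = (0.1156, -0.1676).
  (x - mu)^T · [Sigma^{-1} · (x - mu)] = (1)·(0.1156) + (-2)·(-0.1676) = 0.4509.

Step 4 — take square root: d = √(0.4509) ≈ 0.6715.

d(x, mu) = √(0.4509) ≈ 0.6715


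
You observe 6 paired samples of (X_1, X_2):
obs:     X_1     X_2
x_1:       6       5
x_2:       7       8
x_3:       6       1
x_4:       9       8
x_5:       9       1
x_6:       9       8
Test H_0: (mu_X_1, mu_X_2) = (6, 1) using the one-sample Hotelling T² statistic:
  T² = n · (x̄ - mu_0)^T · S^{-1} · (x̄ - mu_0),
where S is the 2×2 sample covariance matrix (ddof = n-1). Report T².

Step 1 — sample mean vector:
  mean(X_1) = (6 + 7 + 6 + 9 + 9 + 9) / 6 = 46/6 = 7.6667
  mean(X_2) = (5 + 8 + 1 + 8 + 1 + 8) / 6 = 31/6 = 5.1667
  x̄ = (7.6667, 5.1667),  deviation x̄ - mu_0 = (7.6667, 5.1667) - (6, 1) = (1.6667, 4.1667).

Step 2 — sample covariance matrix, S[i,j] = (1/(n-1)) · Σ_k (x_{k,i} - mean_i) · (x_{k,j} - mean_j), divisor n-1 = 5:
  S[X_1,X_1] = ((-1.6667)·(-1.6667) + (-0.6667)·(-0.6667) + (-1.6667)·(-1.6667) + (1.3333)·(1.3333) + (1.3333)·(1.3333) + (1.3333)·(1.3333)) / 5 = 11.3333/5 = 2.2667
  S[X_1,X_2] = ((-1.6667)·(-0.1667) + (-0.6667)·(2.8333) + (-1.6667)·(-4.1667) + (1.3333)·(2.8333) + (1.3333)·(-4.1667) + (1.3333)·(2.8333)) / 5 = 7.3333/5 = 1.4667
  S[X_2,X_2] = ((-0.1667)·(-0.1667) + (2.8333)·(2.8333) + (-4.1667)·(-4.1667) + (2.8333)·(2.8333) + (-4.1667)·(-4.1667) + (2.8333)·(2.8333)) / 5 = 58.8333/5 = 11.7667
  S = [[2.2667, 1.4667],
 [1.4667, 11.7667]].

Step 3 — invert S. det(S) = 2.2667·11.7667 - (1.4667)² = 24.52.
  S^{-1} = (1/det) · [[d, -b], [-b, a]] = [[0.4799, -0.0598],
 [-0.0598, 0.0924]].

Step 4 — quadratic form (x̄ - mu_0)^T · S^{-1} · (x̄ - mu_0):
  S^{-1} · (x̄ - mu_0) = (0.5506, 0.2855),
  (x̄ - mu_0)^T · [...] = (1.6667)·(0.5506) + (4.1667)·(0.2855) = 2.1071.

Step 5 — scale by n: T² = 6 · 2.1071 = 12.6427.

T² ≈ 12.6427


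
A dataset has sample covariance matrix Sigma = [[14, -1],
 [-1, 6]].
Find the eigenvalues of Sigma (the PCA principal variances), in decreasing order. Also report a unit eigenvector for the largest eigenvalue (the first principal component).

Step 1 — characteristic polynomial of 2×2 Sigma:
  det(Sigma - λI) = λ² - trace · λ + det = 0.
  trace = 14 + 6 = 20, det = 14·6 - (-1)² = 83.
Step 2 — discriminant:
  Δ = trace² - 4·det = 400 - 332 = 68.
Step 3 — eigenvalues:
  λ = (trace ± √Δ)/2 = (20 ± 8.2462)/2,
  λ_1 = 14.1231,  λ_2 = 5.8769.

Step 4 — unit eigenvector for λ_1: solve (Sigma - λ_1 I)v = 0. First row:
  (14 - 14.1231)·v_x + (-1)·v_y = 0, i.e. (-0.1231)·v_x + (-1)·v_y = 0,
  so v ∝ (b, λ_1 - a) = (-1, 0.1231); multiply by -1 so the first entry is positive: u = (1, -0.1231).
  ||u|| = √((1)² + (-0.1231)²) = √(1.0152) ≈ 1.0075,
  v_1 = u/||u|| ≈ (0.9925, -0.1222) (||v_1|| = 1).

λ_1 = 14.1231,  λ_2 = 5.8769;  v_1 ≈ (0.9925, -0.1222)


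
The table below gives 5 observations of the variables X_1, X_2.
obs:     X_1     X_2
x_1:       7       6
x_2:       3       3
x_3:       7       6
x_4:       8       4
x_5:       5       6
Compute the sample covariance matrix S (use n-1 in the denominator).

Step 1 — column means:
  mean(X_1) = (7 + 3 + 7 + 8 + 5) / 5 = 30/5 = 6
  mean(X_2) = (6 + 3 + 6 + 4 + 6) / 5 = 25/5 = 5

Step 2 — sample covariance S[i,j] = (1/(n-1)) · Σ_k (x_{k,i} - mean_i) · (x_{k,j} - mean_j), with n-1 = 4.
  S[X_1,X_1] = ((1)·(1) + (-3)·(-3) + (1)·(1) + (2)·(2) + (-1)·(-1)) / 4 = 16/4 = 4
  S[X_1,X_2] = ((1)·(1) + (-3)·(-2) + (1)·(1) + (2)·(-1) + (-1)·(1)) / 4 = 5/4 = 1.25
  S[X_2,X_2] = ((1)·(1) + (-2)·(-2) + (1)·(1) + (-1)·(-1) + (1)·(1)) / 4 = 8/4 = 2

S is symmetric (S[j,i] = S[i,j]). Assembling:

S = [[4, 1.25],
 [1.25, 2]]


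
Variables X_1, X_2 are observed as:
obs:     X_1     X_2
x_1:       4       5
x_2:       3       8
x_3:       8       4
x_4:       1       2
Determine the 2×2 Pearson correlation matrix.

Step 1 — column means:
  mean(X_1) = (4 + 3 + 8 + 1) / 4 = 16/4 = 4
  mean(X_2) = (5 + 8 + 4 + 2) / 4 = 19/4 = 4.75

Step 2 — sample variances and covariances s[i,j] = (1/(n-1)) · Σ_k (x_{k,i} - mean_i) · (x_{k,j} - mean_j), with n-1 = 3:
  s[X_1,X_1] = ((0)·(0) + (-1)·(-1) + (4)·(4) + (-3)·(-3)) / 3 = 26/3 = 8.6667
  s[X_1,X_2] = ((0)·(0.25) + (-1)·(3.25) + (4)·(-0.75) + (-3)·(-2.75)) / 3 = 2/3 = 0.6667
  s[X_2,X_2] = ((0.25)·(0.25) + (3.25)·(3.25) + (-0.75)·(-0.75) + (-2.75)·(-2.75)) / 3 = 18.75/3 = 6.25
  Sample standard deviations s_i = √(s[i,i]):
  s(X_1) = √(8.6667) = 2.9439
  s(X_2) = √(6.25) = 2.5

Step 3 — r_{ij} = s_{ij} / (s_i · s_j):
  r[X_1,X_1] = 1 (diagonal).
  r[X_1,X_2] = 0.6667 / (2.9439 · 2.5) = 0.6667 / 7.3598 = 0.0906
  r[X_2,X_2] = 1 (diagonal).

R is symmetric with unit diagonal. Assembling:

R = [[1, 0.0906],
 [0.0906, 1]]


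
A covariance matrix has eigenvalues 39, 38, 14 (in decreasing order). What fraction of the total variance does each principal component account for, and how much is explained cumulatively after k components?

Step 1 — total variance = trace(Sigma) = Σ λ_i = 39 + 38 + 14 = 91.

Step 2 — fraction explained by component i = λ_i / Σ λ:
  PC1: 39/91 = 0.4286
  PC2: 38/91 = 0.4176
  PC3: 14/91 = 0.1538

Step 3 — cumulative fraction after k components = (λ_1 + ... + λ_k) / Σ λ:
  k = 1: 39/91 = 0.4286
  k = 2: (39 + 38)/91 = 77/91 = 0.8462
  k = 3: (39 + 38 + 14)/91 = 91/91 = 1

Summary (fraction, with percent):

explained: PC1 0.4286 (42.86%), PC2 0.4176 (41.76%), PC3 0.1538 (15.38%);  cumulative: 0.4286, 0.8462, 1


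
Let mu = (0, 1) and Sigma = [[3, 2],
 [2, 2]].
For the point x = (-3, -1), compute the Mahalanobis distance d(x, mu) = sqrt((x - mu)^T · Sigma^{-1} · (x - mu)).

Step 1 — centre the observation: (x - mu) = (-3, -2).

Step 2 — invert Sigma. det(Sigma) = 3·2 - (2)² = 2.
  Sigma^{-1} = (1/det) · [[d, -b], [-b, a]] = [[1, -1],
 [-1, 1.5]].

Step 3 — form the quadratic (x - mu)^T · Sigma^{-1} · (x - mu):
  Sigma^{-1} · (x - mu) = (-1, 0).
  (x - mu)^T · [Sigma^{-1} · (x - mu)] = (-3)·(-1) + (-2)·(0) = 3.

Step 4 — take square root: d = √(3) ≈ 1.7321.

d(x, mu) = √(3) ≈ 1.7321


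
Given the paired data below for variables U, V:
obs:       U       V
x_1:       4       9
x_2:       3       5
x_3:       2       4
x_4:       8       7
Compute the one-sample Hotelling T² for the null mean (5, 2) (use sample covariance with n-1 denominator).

Step 1 — sample mean vector:
  mean(U) = (4 + 3 + 2 + 8) / 4 = 17/4 = 4.25
  mean(V) = (9 + 5 + 4 + 7) / 4 = 25/4 = 6.25
  x̄ = (4.25, 6.25),  deviation x̄ - mu_0 = (4.25, 6.25) - (5, 2) = (-0.75, 4.25).

Step 2 — sample covariance matrix, S[i,j] = (1/(n-1)) · Σ_k (x_{k,i} - mean_i) · (x_{k,j} - mean_j), divisor n-1 = 3:
  S[U,U] = ((-0.25)·(-0.25) + (-1.25)·(-1.25) + (-2.25)·(-2.25) + (3.75)·(3.75)) / 3 = 20.75/3 = 6.9167
  S[U,V] = ((-0.25)·(2.75) + (-1.25)·(-1.25) + (-2.25)·(-2.25) + (3.75)·(0.75)) / 3 = 8.75/3 = 2.9167
  S[V,V] = ((2.75)·(2.75) + (-1.25)·(-1.25) + (-2.25)·(-2.25) + (0.75)·(0.75)) / 3 = 14.75/3 = 4.9167
  S = [[6.9167, 2.9167],
 [2.9167, 4.9167]].

Step 3 — invert S. det(S) = 6.9167·4.9167 - (2.9167)² = 25.5.
  S^{-1} = (1/det) · [[d, -b], [-b, a]] = [[0.1928, -0.1144],
 [-0.1144, 0.2712]].

Step 4 — quadratic form (x̄ - mu_0)^T · S^{-1} · (x̄ - mu_0):
  S^{-1} · (x̄ - mu_0) = (-0.6307, 1.2386),
  (x̄ - mu_0)^T · [...] = (-0.75)·(-0.6307) + (4.25)·(1.2386) = 5.7369.

Step 5 — scale by n: T² = 4 · 5.7369 = 22.9477.

T² ≈ 22.9477


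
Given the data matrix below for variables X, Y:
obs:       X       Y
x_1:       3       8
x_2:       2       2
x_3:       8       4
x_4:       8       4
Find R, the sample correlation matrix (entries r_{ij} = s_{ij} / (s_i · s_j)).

Step 1 — column means:
  mean(X) = (3 + 2 + 8 + 8) / 4 = 21/4 = 5.25
  mean(Y) = (8 + 2 + 4 + 4) / 4 = 18/4 = 4.5

Step 2 — sample variances and covariances s[i,j] = (1/(n-1)) · Σ_k (x_{k,i} - mean_i) · (x_{k,j} - mean_j), with n-1 = 3:
  s[X,X] = ((-2.25)·(-2.25) + (-3.25)·(-3.25) + (2.75)·(2.75) + (2.75)·(2.75)) / 3 = 30.75/3 = 10.25
  s[X,Y] = ((-2.25)·(3.5) + (-3.25)·(-2.5) + (2.75)·(-0.5) + (2.75)·(-0.5)) / 3 = -2.5/3 = -0.8333
  s[Y,Y] = ((3.5)·(3.5) + (-2.5)·(-2.5) + (-0.5)·(-0.5) + (-0.5)·(-0.5)) / 3 = 19/3 = 6.3333
  Sample standard deviations s_i = √(s[i,i]):
  s(X) = √(10.25) = 3.2016
  s(Y) = √(6.3333) = 2.5166

Step 3 — r_{ij} = s_{ij} / (s_i · s_j):
  r[X,X] = 1 (diagonal).
  r[X,Y] = -0.8333 / (3.2016 · 2.5166) = -0.8333 / 8.0571 = -0.1034
  r[Y,Y] = 1 (diagonal).

R is symmetric with unit diagonal. Assembling:

R = [[1, -0.1034],
 [-0.1034, 1]]


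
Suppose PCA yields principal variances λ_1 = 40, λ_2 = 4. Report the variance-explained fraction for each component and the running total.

Step 1 — total variance = trace(Sigma) = Σ λ_i = 40 + 4 = 44.

Step 2 — fraction explained by component i = λ_i / Σ λ:
  PC1: 40/44 = 0.9091
  PC2: 4/44 = 0.0909

Step 3 — cumulative fraction after k components = (λ_1 + ... + λ_k) / Σ λ:
  k = 1: 40/44 = 0.9091
  k = 2: (40 + 4)/44 = 44/44 = 1

Summary (fraction, with percent):

explained: PC1 0.9091 (90.91%), PC2 0.0909 (9.09%);  cumulative: 0.9091, 1


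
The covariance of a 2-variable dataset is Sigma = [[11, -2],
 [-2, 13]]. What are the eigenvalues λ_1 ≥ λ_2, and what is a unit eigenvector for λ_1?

Step 1 — characteristic polynomial of 2×2 Sigma:
  det(Sigma - λI) = λ² - trace · λ + det = 0.
  trace = 11 + 13 = 24, det = 11·13 - (-2)² = 139.
Step 2 — discriminant:
  Δ = trace² - 4·det = 576 - 556 = 20.
Step 3 — eigenvalues:
  λ = (trace ± √Δ)/2 = (24 ± 4.4721)/2,
  λ_1 = 14.2361,  λ_2 = 9.7639.

Step 4 — unit eigenvector for λ_1: solve (Sigma - λ_1 I)v = 0. First row:
  (11 - 14.2361)·v_x + (-2)·v_y = 0, i.e. (-3.2361)·v_x + (-2)·v_y = 0,
  so v ∝ (b, λ_1 - a) = (-2, 3.2361); multiply by -1 so the first entry is positive: u = (2, -3.2361).
  ||u|| = √((2)² + (-3.2361)²) = √(14.4721) ≈ 3.8042,
  v_1 = u/||u|| ≈ (0.5257, -0.8507) (||v_1|| = 1).

λ_1 = 14.2361,  λ_2 = 9.7639;  v_1 ≈ (0.5257, -0.8507)


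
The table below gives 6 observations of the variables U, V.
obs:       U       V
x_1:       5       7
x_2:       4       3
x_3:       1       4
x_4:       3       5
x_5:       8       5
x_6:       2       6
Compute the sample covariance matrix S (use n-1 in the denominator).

Step 1 — column means:
  mean(U) = (5 + 4 + 1 + 3 + 8 + 2) / 6 = 23/6 = 3.8333
  mean(V) = (7 + 3 + 4 + 5 + 5 + 6) / 6 = 30/6 = 5

Step 2 — sample covariance S[i,j] = (1/(n-1)) · Σ_k (x_{k,i} - mean_i) · (x_{k,j} - mean_j), with n-1 = 5.
  S[U,U] = ((1.1667)·(1.1667) + (0.1667)·(0.1667) + (-2.8333)·(-2.8333) + (-0.8333)·(-0.8333) + (4.1667)·(4.1667) + (-1.8333)·(-1.8333)) / 5 = 30.8333/5 = 6.1667
  S[U,V] = ((1.1667)·(2) + (0.1667)·(-2) + (-2.8333)·(-1) + (-0.8333)·(0) + (4.1667)·(0) + (-1.8333)·(1)) / 5 = 3/5 = 0.6
  S[V,V] = ((2)·(2) + (-2)·(-2) + (-1)·(-1) + (0)·(0) + (0)·(0) + (1)·(1)) / 5 = 10/5 = 2

S is symmetric (S[j,i] = S[i,j]). Assembling:

S = [[6.1667, 0.6],
 [0.6, 2]]


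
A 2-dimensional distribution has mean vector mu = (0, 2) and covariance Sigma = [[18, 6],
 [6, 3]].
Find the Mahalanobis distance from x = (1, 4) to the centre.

Step 1 — centre the observation: (x - mu) = (1, 2).

Step 2 — invert Sigma. det(Sigma) = 18·3 - (6)² = 18.
  Sigma^{-1} = (1/det) · [[d, -b], [-b, a]] = [[0.1667, -0.3333],
 [-0.3333, 1]].

Step 3 — form the quadratic (x - mu)^T · Sigma^{-1} · (x - mu):
  Sigma^{-1} · (x - mu) = (-0.5, 1.6667).
  (x - mu)^T · [Sigma^{-1} · (x - mu)] = (1)·(-0.5) + (2)·(1.6667) = 2.8333.

Step 4 — take square root: d = √(2.8333) ≈ 1.6833.

d(x, mu) = √(2.8333) ≈ 1.6833


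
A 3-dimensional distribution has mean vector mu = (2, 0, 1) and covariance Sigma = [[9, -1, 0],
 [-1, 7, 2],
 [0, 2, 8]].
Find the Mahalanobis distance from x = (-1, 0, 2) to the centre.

Step 1 — centre the observation: (x - mu) = (-3, 0, 1).

Step 2 — invert Sigma (cofactor / det for 3×3, or solve directly):
  Sigma^{-1} = [[0.113, 0.0174, -0.0043],
 [0.0174, 0.1565, -0.0391],
 [-0.0043, -0.0391, 0.1348]].

Step 3 — form the quadratic (x - mu)^T · Sigma^{-1} · (x - mu):
  Sigma^{-1} · (x - mu) = (-0.3435, -0.0913, 0.1478).
  (x - mu)^T · [Sigma^{-1} · (x - mu)] = (-3)·(-0.3435) + (0)·(-0.0913) + (1)·(0.1478) = 1.1783.

Step 4 — take square root: d = √(1.1783) ≈ 1.0855.

d(x, mu) = √(1.1783) ≈ 1.0855


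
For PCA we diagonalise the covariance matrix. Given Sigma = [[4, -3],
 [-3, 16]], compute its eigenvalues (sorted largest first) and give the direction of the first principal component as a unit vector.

Step 1 — characteristic polynomial of 2×2 Sigma:
  det(Sigma - λI) = λ² - trace · λ + det = 0.
  trace = 4 + 16 = 20, det = 4·16 - (-3)² = 55.
Step 2 — discriminant:
  Δ = trace² - 4·det = 400 - 220 = 180.
Step 3 — eigenvalues:
  λ = (trace ± √Δ)/2 = (20 ± 13.4164)/2,
  λ_1 = 16.7082,  λ_2 = 3.2918.

Step 4 — unit eigenvector for λ_1: solve (Sigma - λ_1 I)v = 0. First row:
  (4 - 16.7082)·v_x + (-3)·v_y = 0, i.e. (-12.7082)·v_x + (-3)·v_y = 0,
  so v ∝ (b, λ_1 - a) = (-3, 12.7082); multiply by -1 so the first entry is positive: u = (3, -12.7082).
  ||u|| = √((3)² + (-12.7082)²) = √(170.4984) ≈ 13.0575,
  v_1 = u/||u|| ≈ (0.2298, -0.9732) (||v_1|| = 1).

λ_1 = 16.7082,  λ_2 = 3.2918;  v_1 ≈ (0.2298, -0.9732)


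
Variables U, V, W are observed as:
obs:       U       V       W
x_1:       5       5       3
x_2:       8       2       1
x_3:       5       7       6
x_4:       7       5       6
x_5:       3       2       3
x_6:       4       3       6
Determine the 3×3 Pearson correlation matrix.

Step 1 — column means:
  mean(U) = (5 + 8 + 5 + 7 + 3 + 4) / 6 = 32/6 = 5.3333
  mean(V) = (5 + 2 + 7 + 5 + 2 + 3) / 6 = 24/6 = 4
  mean(W) = (3 + 1 + 6 + 6 + 3 + 6) / 6 = 25/6 = 4.1667

Step 2 — sample variances and covariances s[i,j] = (1/(n-1)) · Σ_k (x_{k,i} - mean_i) · (x_{k,j} - mean_j), with n-1 = 5:
  s[U,U] = ((-0.3333)·(-0.3333) + (2.6667)·(2.6667) + (-0.3333)·(-0.3333) + (1.6667)·(1.6667) + (-2.3333)·(-2.3333) + (-1.3333)·(-1.3333)) / 5 = 17.3333/5 = 3.4667
  s[U,V] = ((-0.3333)·(1) + (2.6667)·(-2) + (-0.3333)·(3) + (1.6667)·(1) + (-2.3333)·(-2) + (-1.3333)·(-1)) / 5 = 1/5 = 0.2
  s[U,W] = ((-0.3333)·(-1.1667) + (2.6667)·(-3.1667) + (-0.3333)·(1.8333) + (1.6667)·(1.8333) + (-2.3333)·(-1.1667) + (-1.3333)·(1.8333)) / 5 = -5.3333/5 = -1.0667
  s[V,V] = ((1)·(1) + (-2)·(-2) + (3)·(3) + (1)·(1) + (-2)·(-2) + (-1)·(-1)) / 5 = 20/5 = 4
  s[V,W] = ((1)·(-1.1667) + (-2)·(-3.1667) + (3)·(1.8333) + (1)·(1.8333) + (-2)·(-1.1667) + (-1)·(1.8333)) / 5 = 13/5 = 2.6
  s[W,W] = ((-1.1667)·(-1.1667) + (-3.1667)·(-3.1667) + (1.8333)·(1.8333) + (1.8333)·(1.8333) + (-1.1667)·(-1.1667) + (1.8333)·(1.8333)) / 5 = 22.8333/5 = 4.5667
  Sample standard deviations s_i = √(s[i,i]):
  s(U) = √(3.4667) = 1.8619
  s(V) = √(4) = 2
  s(W) = √(4.5667) = 2.137

Step 3 — r_{ij} = s_{ij} / (s_i · s_j):
  r[U,U] = 1 (diagonal).
  r[U,V] = 0.2 / (1.8619 · 2) = 0.2 / 3.7238 = 0.0537
  r[U,W] = -1.0667 / (1.8619 · 2.137) = -1.0667 / 3.9788 = -0.2681
  r[V,V] = 1 (diagonal).
  r[V,W] = 2.6 / (2 · 2.137) = 2.6 / 4.274 = 0.6083
  r[W,W] = 1 (diagonal).

R is symmetric with unit diagonal. Assembling:

R = [[1, 0.0537, -0.2681],
 [0.0537, 1, 0.6083],
 [-0.2681, 0.6083, 1]]


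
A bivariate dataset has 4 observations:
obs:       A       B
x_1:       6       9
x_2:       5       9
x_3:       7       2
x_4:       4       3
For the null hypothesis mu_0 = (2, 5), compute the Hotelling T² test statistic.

Step 1 — sample mean vector:
  mean(A) = (6 + 5 + 7 + 4) / 4 = 22/4 = 5.5
  mean(B) = (9 + 9 + 2 + 3) / 4 = 23/4 = 5.75
  x̄ = (5.5, 5.75),  deviation x̄ - mu_0 = (5.5, 5.75) - (2, 5) = (3.5, 0.75).

Step 2 — sample covariance matrix, S[i,j] = (1/(n-1)) · Σ_k (x_{k,i} - mean_i) · (x_{k,j} - mean_j), divisor n-1 = 3:
  S[A,A] = ((0.5)·(0.5) + (-0.5)·(-0.5) + (1.5)·(1.5) + (-1.5)·(-1.5)) / 3 = 5/3 = 1.6667
  S[A,B] = ((0.5)·(3.25) + (-0.5)·(3.25) + (1.5)·(-3.75) + (-1.5)·(-2.75)) / 3 = -1.5/3 = -0.5
  S[B,B] = ((3.25)·(3.25) + (3.25)·(3.25) + (-3.75)·(-3.75) + (-2.75)·(-2.75)) / 3 = 42.75/3 = 14.25
  S = [[1.6667, -0.5],
 [-0.5, 14.25]].

Step 3 — invert S. det(S) = 1.6667·14.25 - (-0.5)² = 23.5.
  S^{-1} = (1/det) · [[d, -b], [-b, a]] = [[0.6064, 0.0213],
 [0.0213, 0.0709]].

Step 4 — quadratic form (x̄ - mu_0)^T · S^{-1} · (x̄ - mu_0):
  S^{-1} · (x̄ - mu_0) = (2.1383, 0.1277),
  (x̄ - mu_0)^T · [...] = (3.5)·(2.1383) + (0.75)·(0.1277) = 7.5798.

Step 5 — scale by n: T² = 4 · 7.5798 = 30.3191.

T² ≈ 30.3191


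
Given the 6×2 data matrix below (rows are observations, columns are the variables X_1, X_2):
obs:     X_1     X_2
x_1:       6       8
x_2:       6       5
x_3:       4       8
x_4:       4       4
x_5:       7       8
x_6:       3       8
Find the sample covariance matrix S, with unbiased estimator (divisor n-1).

Step 1 — column means:
  mean(X_1) = (6 + 6 + 4 + 4 + 7 + 3) / 6 = 30/6 = 5
  mean(X_2) = (8 + 5 + 8 + 4 + 8 + 8) / 6 = 41/6 = 6.8333

Step 2 — sample covariance S[i,j] = (1/(n-1)) · Σ_k (x_{k,i} - mean_i) · (x_{k,j} - mean_j), with n-1 = 5.
  S[X_1,X_1] = ((1)·(1) + (1)·(1) + (-1)·(-1) + (-1)·(-1) + (2)·(2) + (-2)·(-2)) / 5 = 12/5 = 2.4
  S[X_1,X_2] = ((1)·(1.1667) + (1)·(-1.8333) + (-1)·(1.1667) + (-1)·(-2.8333) + (2)·(1.1667) + (-2)·(1.1667)) / 5 = 1/5 = 0.2
  S[X_2,X_2] = ((1.1667)·(1.1667) + (-1.8333)·(-1.8333) + (1.1667)·(1.1667) + (-2.8333)·(-2.8333) + (1.1667)·(1.1667) + (1.1667)·(1.1667)) / 5 = 16.8333/5 = 3.3667

S is symmetric (S[j,i] = S[i,j]). Assembling:

S = [[2.4, 0.2],
 [0.2, 3.3667]]


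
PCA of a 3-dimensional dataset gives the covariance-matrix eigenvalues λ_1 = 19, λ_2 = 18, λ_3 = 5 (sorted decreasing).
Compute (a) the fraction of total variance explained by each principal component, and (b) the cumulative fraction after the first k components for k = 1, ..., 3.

Step 1 — total variance = trace(Sigma) = Σ λ_i = 19 + 18 + 5 = 42.

Step 2 — fraction explained by component i = λ_i / Σ λ:
  PC1: 19/42 = 0.4524
  PC2: 18/42 = 0.4286
  PC3: 5/42 = 0.119

Step 3 — cumulative fraction after k components = (λ_1 + ... + λ_k) / Σ λ:
  k = 1: 19/42 = 0.4524
  k = 2: (19 + 18)/42 = 37/42 = 0.881
  k = 3: (19 + 18 + 5)/42 = 42/42 = 1

Summary (fraction, with percent):

explained: PC1 0.4524 (45.24%), PC2 0.4286 (42.86%), PC3 0.119 (11.9%);  cumulative: 0.4524, 0.881, 1


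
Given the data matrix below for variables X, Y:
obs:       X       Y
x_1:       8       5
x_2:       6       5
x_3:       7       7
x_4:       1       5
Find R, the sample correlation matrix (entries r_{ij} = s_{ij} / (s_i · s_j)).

Step 1 — column means:
  mean(X) = (8 + 6 + 7 + 1) / 4 = 22/4 = 5.5
  mean(Y) = (5 + 5 + 7 + 5) / 4 = 22/4 = 5.5

Step 2 — sample variances and covariances s[i,j] = (1/(n-1)) · Σ_k (x_{k,i} - mean_i) · (x_{k,j} - mean_j), with n-1 = 3:
  s[X,X] = ((2.5)·(2.5) + (0.5)·(0.5) + (1.5)·(1.5) + (-4.5)·(-4.5)) / 3 = 29/3 = 9.6667
  s[X,Y] = ((2.5)·(-0.5) + (0.5)·(-0.5) + (1.5)·(1.5) + (-4.5)·(-0.5)) / 3 = 3/3 = 1
  s[Y,Y] = ((-0.5)·(-0.5) + (-0.5)·(-0.5) + (1.5)·(1.5) + (-0.5)·(-0.5)) / 3 = 3/3 = 1
  Sample standard deviations s_i = √(s[i,i]):
  s(X) = √(9.6667) = 3.1091
  s(Y) = √(1) = 1

Step 3 — r_{ij} = s_{ij} / (s_i · s_j):
  r[X,X] = 1 (diagonal).
  r[X,Y] = 1 / (3.1091 · 1) = 1 / 3.1091 = 0.3216
  r[Y,Y] = 1 (diagonal).

R is symmetric with unit diagonal. Assembling:

R = [[1, 0.3216],
 [0.3216, 1]]


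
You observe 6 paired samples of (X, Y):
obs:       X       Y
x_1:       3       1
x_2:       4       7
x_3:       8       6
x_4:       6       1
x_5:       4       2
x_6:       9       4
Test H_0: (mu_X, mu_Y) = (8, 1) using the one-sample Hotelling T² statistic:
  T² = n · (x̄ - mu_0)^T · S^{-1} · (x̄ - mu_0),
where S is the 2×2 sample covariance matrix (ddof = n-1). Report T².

Step 1 — sample mean vector:
  mean(X) = (3 + 4 + 8 + 6 + 4 + 9) / 6 = 34/6 = 5.6667
  mean(Y) = (1 + 7 + 6 + 1 + 2 + 4) / 6 = 21/6 = 3.5
  x̄ = (5.6667, 3.5),  deviation x̄ - mu_0 = (5.6667, 3.5) - (8, 1) = (-2.3333, 2.5).

Step 2 — sample covariance matrix, S[i,j] = (1/(n-1)) · Σ_k (x_{k,i} - mean_i) · (x_{k,j} - mean_j), divisor n-1 = 5:
  S[X,X] = ((-2.6667)·(-2.6667) + (-1.6667)·(-1.6667) + (2.3333)·(2.3333) + (0.3333)·(0.3333) + (-1.6667)·(-1.6667) + (3.3333)·(3.3333)) / 5 = 29.3333/5 = 5.8667
  S[X,Y] = ((-2.6667)·(-2.5) + (-1.6667)·(3.5) + (2.3333)·(2.5) + (0.3333)·(-2.5) + (-1.6667)·(-1.5) + (3.3333)·(0.5)) / 5 = 10/5 = 2
  S[Y,Y] = ((-2.5)·(-2.5) + (3.5)·(3.5) + (2.5)·(2.5) + (-2.5)·(-2.5) + (-1.5)·(-1.5) + (0.5)·(0.5)) / 5 = 33.5/5 = 6.7
  S = [[5.8667, 2],
 [2, 6.7]].

Step 3 — invert S. det(S) = 5.8667·6.7 - (2)² = 35.3067.
  S^{-1} = (1/det) · [[d, -b], [-b, a]] = [[0.1898, -0.0566],
 [-0.0566, 0.1662]].

Step 4 — quadratic form (x̄ - mu_0)^T · S^{-1} · (x̄ - mu_0):
  S^{-1} · (x̄ - mu_0) = (-0.5844, 0.5476),
  (x̄ - mu_0)^T · [...] = (-2.3333)·(-0.5844) + (2.5)·(0.5476) = 2.7326.

Step 5 — scale by n: T² = 6 · 2.7326 = 16.3954.

T² ≈ 16.3954


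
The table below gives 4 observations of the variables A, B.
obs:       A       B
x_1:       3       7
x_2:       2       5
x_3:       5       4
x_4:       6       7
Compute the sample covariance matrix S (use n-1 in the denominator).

Step 1 — column means:
  mean(A) = (3 + 2 + 5 + 6) / 4 = 16/4 = 4
  mean(B) = (7 + 5 + 4 + 7) / 4 = 23/4 = 5.75

Step 2 — sample covariance S[i,j] = (1/(n-1)) · Σ_k (x_{k,i} - mean_i) · (x_{k,j} - mean_j), with n-1 = 3.
  S[A,A] = ((-1)·(-1) + (-2)·(-2) + (1)·(1) + (2)·(2)) / 3 = 10/3 = 3.3333
  S[A,B] = ((-1)·(1.25) + (-2)·(-0.75) + (1)·(-1.75) + (2)·(1.25)) / 3 = 1/3 = 0.3333
  S[B,B] = ((1.25)·(1.25) + (-0.75)·(-0.75) + (-1.75)·(-1.75) + (1.25)·(1.25)) / 3 = 6.75/3 = 2.25

S is symmetric (S[j,i] = S[i,j]). Assembling:

S = [[3.3333, 0.3333],
 [0.3333, 2.25]]


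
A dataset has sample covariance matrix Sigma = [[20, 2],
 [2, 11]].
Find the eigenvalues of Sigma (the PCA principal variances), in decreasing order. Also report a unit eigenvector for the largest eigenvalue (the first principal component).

Step 1 — characteristic polynomial of 2×2 Sigma:
  det(Sigma - λI) = λ² - trace · λ + det = 0.
  trace = 20 + 11 = 31, det = 20·11 - (2)² = 216.
Step 2 — discriminant:
  Δ = trace² - 4·det = 961 - 864 = 97.
Step 3 — eigenvalues:
  λ = (trace ± √Δ)/2 = (31 ± 9.8489)/2,
  λ_1 = 20.4244,  λ_2 = 10.5756.

Step 4 — unit eigenvector for λ_1: solve (Sigma - λ_1 I)v = 0. First row:
  (20 - 20.4244)·v_x + (2)·v_y = 0, i.e. (-0.4244)·v_x + (2)·v_y = 0,
  so v ∝ (b, λ_1 - a) = (2, 0.4244) = u.
  ||u|| = √((2)² + (0.4244)²) = √(4.1801) ≈ 2.0445,
  v_1 = u/||u|| ≈ (0.9782, 0.2076) (||v_1|| = 1).

λ_1 = 20.4244,  λ_2 = 10.5756;  v_1 ≈ (0.9782, 0.2076)


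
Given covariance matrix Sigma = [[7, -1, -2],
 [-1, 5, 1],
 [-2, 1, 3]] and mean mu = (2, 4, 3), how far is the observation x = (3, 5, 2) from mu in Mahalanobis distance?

Step 1 — centre the observation: (x - mu) = (1, 1, -1).

Step 2 — invert Sigma (cofactor / det for 3×3, or solve directly):
  Sigma^{-1} = [[0.1772, 0.0127, 0.1139],
 [0.0127, 0.2152, -0.0633],
 [0.1139, -0.0633, 0.4304]].

Step 3 — form the quadratic (x - mu)^T · Sigma^{-1} · (x - mu):
  Sigma^{-1} · (x - mu) = (0.0759, 0.2911, -0.3797).
  (x - mu)^T · [Sigma^{-1} · (x - mu)] = (1)·(0.0759) + (1)·(0.2911) + (-1)·(-0.3797) = 0.7468.

Step 4 — take square root: d = √(0.7468) ≈ 0.8642.

d(x, mu) = √(0.7468) ≈ 0.8642


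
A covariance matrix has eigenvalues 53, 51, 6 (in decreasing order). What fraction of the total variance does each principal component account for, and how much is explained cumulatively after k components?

Step 1 — total variance = trace(Sigma) = Σ λ_i = 53 + 51 + 6 = 110.

Step 2 — fraction explained by component i = λ_i / Σ λ:
  PC1: 53/110 = 0.4818
  PC2: 51/110 = 0.4636
  PC3: 6/110 = 0.0545

Step 3 — cumulative fraction after k components = (λ_1 + ... + λ_k) / Σ λ:
  k = 1: 53/110 = 0.4818
  k = 2: (53 + 51)/110 = 104/110 = 0.9455
  k = 3: (53 + 51 + 6)/110 = 110/110 = 1

Summary (fraction, with percent):

explained: PC1 0.4818 (48.18%), PC2 0.4636 (46.36%), PC3 0.0545 (5.45%);  cumulative: 0.4818, 0.9455, 1


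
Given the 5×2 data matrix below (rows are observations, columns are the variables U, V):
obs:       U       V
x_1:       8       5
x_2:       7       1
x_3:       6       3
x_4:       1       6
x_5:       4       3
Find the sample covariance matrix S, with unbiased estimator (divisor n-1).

Step 1 — column means:
  mean(U) = (8 + 7 + 6 + 1 + 4) / 5 = 26/5 = 5.2
  mean(V) = (5 + 1 + 3 + 6 + 3) / 5 = 18/5 = 3.6

Step 2 — sample covariance S[i,j] = (1/(n-1)) · Σ_k (x_{k,i} - mean_i) · (x_{k,j} - mean_j), with n-1 = 4.
  S[U,U] = ((2.8)·(2.8) + (1.8)·(1.8) + (0.8)·(0.8) + (-4.2)·(-4.2) + (-1.2)·(-1.2)) / 4 = 30.8/4 = 7.7
  S[U,V] = ((2.8)·(1.4) + (1.8)·(-2.6) + (0.8)·(-0.6) + (-4.2)·(2.4) + (-1.2)·(-0.6)) / 4 = -10.6/4 = -2.65
  S[V,V] = ((1.4)·(1.4) + (-2.6)·(-2.6) + (-0.6)·(-0.6) + (2.4)·(2.4) + (-0.6)·(-0.6)) / 4 = 15.2/4 = 3.8

S is symmetric (S[j,i] = S[i,j]). Assembling:

S = [[7.7, -2.65],
 [-2.65, 3.8]]


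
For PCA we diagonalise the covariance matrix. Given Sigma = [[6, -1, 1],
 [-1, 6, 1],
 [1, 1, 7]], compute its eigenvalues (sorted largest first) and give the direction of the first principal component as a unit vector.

Step 1 — characteristic polynomial p(λ) = det(λI - Sigma) = λ³ - tr·λ² + c_1·λ - det, where tr = trace, c_1 = sum of the principal 2×2 minors, det = det(Sigma):
  tr = 6 + 6 + 7 = 19,
  c_1 = (6·6 - (-1)²) + (6·7 - (1)²) + (6·7 - (1)²) = 35 + 41 + 41 = 117,
  det = 6·(6·7 - (1)²) - (-1)·((-1)·7 - (1)·(1)) + (1)·((-1)·(1) - 6·(1)) = 6·(41) - (-1)·(-8) + (1)·(-7) = 231.
  So p(λ) = λ³ - 19λ² + 117λ - 231.
Step 2 — look for an integer root (rational root theorem: any rational root is an integer divisor of 231). Testing λ = 7:
  p(7) = 343 - 931 + 819 - 231 = 0  ✓
  Dividing out (λ - 7): p(λ) = (λ - 7)(λ² - 12λ + 33).
Step 3 — remaining eigenvalues from the quadratic λ² - 12λ + 33 = 0:
  Δ = 12² - 4·33 = 144 - 132 = 12,  λ = (12 ± √12)/2 = (12 ± 3.4641)/2 ≈ 7.7321 or 4.2679.
  Sorted: λ_1 = 7.7321,  λ_2 = 7,  λ_3 = 4.2679  (check: sum = 19 = tr ✓).

Step 4 — unit eigenvector for λ_1 ≈ 7.7321: v spans the null space of (Sigma - λ_1 I), whose rows are
  r_1 = (-1.7321, -1, 1),  r_2 = (-1, -1.7321, 1),  r_3 = (1, 1, -0.7321).
  v is orthogonal to every row, so take v ∝ r_1 × r_2 = ((-1)·(1) - (1)·(-1.7321), (1)·(-1) - (-1.7321)·(1), (-1.7321)·(-1.7321) - (-1)·(-1)) ≈ (0.7321, 0.7321, 2).
  Let u = (0.7321, 0.7321, 2).
  ||u|| = √((0.7321)² + (0.7321)² + (2)²) = √(5.0718) ≈ 2.2521,  v_1 = u/||u|| ≈ (0.3251, 0.3251, 0.8881) (||v_1|| = 1).

λ_1 = 7.7321,  λ_2 = 7,  λ_3 = 4.2679;  v_1 ≈ (0.3251, 0.3251, 0.8881)


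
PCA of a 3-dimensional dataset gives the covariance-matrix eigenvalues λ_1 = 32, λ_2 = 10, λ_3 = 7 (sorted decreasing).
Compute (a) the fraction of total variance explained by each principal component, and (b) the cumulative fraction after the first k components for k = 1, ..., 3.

Step 1 — total variance = trace(Sigma) = Σ λ_i = 32 + 10 + 7 = 49.

Step 2 — fraction explained by component i = λ_i / Σ λ:
  PC1: 32/49 = 0.6531
  PC2: 10/49 = 0.2041
  PC3: 7/49 = 0.1429

Step 3 — cumulative fraction after k components = (λ_1 + ... + λ_k) / Σ λ:
  k = 1: 32/49 = 0.6531
  k = 2: (32 + 10)/49 = 42/49 = 0.8571
  k = 3: (32 + 10 + 7)/49 = 49/49 = 1

Summary (fraction, with percent):

explained: PC1 0.6531 (65.31%), PC2 0.2041 (20.41%), PC3 0.1429 (14.29%);  cumulative: 0.6531, 0.8571, 1


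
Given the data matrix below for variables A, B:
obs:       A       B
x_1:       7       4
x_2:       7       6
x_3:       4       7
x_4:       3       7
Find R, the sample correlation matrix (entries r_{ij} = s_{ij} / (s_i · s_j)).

Step 1 — column means:
  mean(A) = (7 + 7 + 4 + 3) / 4 = 21/4 = 5.25
  mean(B) = (4 + 6 + 7 + 7) / 4 = 24/4 = 6

Step 2 — sample variances and covariances s[i,j] = (1/(n-1)) · Σ_k (x_{k,i} - mean_i) · (x_{k,j} - mean_j), with n-1 = 3:
  s[A,A] = ((1.75)·(1.75) + (1.75)·(1.75) + (-1.25)·(-1.25) + (-2.25)·(-2.25)) / 3 = 12.75/3 = 4.25
  s[A,B] = ((1.75)·(-2) + (1.75)·(0) + (-1.25)·(1) + (-2.25)·(1)) / 3 = -7/3 = -2.3333
  s[B,B] = ((-2)·(-2) + (0)·(0) + (1)·(1) + (1)·(1)) / 3 = 6/3 = 2
  Sample standard deviations s_i = √(s[i,i]):
  s(A) = √(4.25) = 2.0616
  s(B) = √(2) = 1.4142

Step 3 — r_{ij} = s_{ij} / (s_i · s_j):
  r[A,A] = 1 (diagonal).
  r[A,B] = -2.3333 / (2.0616 · 1.4142) = -2.3333 / 2.9155 = -0.8003
  r[B,B] = 1 (diagonal).

R is symmetric with unit diagonal. Assembling:

R = [[1, -0.8003],
 [-0.8003, 1]]
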